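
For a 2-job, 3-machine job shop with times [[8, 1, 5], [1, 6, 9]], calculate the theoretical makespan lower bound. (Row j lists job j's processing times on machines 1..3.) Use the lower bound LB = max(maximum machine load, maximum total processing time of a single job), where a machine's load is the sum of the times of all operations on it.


Machine loads:
  Machine 1: 8 + 1 = 9
  Machine 2: 1 + 6 = 7
  Machine 3: 5 + 9 = 14
Max machine load = 14
Job totals:
  Job 1: 14
  Job 2: 16
Max job total = 16
Lower bound = max(14, 16) = 16

16


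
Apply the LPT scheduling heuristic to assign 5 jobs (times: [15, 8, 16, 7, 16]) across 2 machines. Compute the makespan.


Sort jobs in decreasing order (LPT): [16, 16, 15, 8, 7]
Assign each job to the least loaded machine:
  Machine 1: jobs [16, 15], load = 31
  Machine 2: jobs [16, 8, 7], load = 31
Makespan = max load = 31

31


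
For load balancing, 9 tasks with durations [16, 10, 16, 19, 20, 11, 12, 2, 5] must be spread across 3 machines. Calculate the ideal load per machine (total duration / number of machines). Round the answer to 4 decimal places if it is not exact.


Total processing time = 16 + 10 + 16 + 19 + 20 + 11 + 12 + 2 + 5 = 111
Number of machines = 3
Ideal balanced load = 111 / 3 = 37.0

37.0


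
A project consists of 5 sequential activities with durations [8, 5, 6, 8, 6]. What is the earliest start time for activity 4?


Activity 4 starts after activities 1 through 3 complete.
Predecessor durations: [8, 5, 6]
ES = 8 + 5 + 6 = 19

19


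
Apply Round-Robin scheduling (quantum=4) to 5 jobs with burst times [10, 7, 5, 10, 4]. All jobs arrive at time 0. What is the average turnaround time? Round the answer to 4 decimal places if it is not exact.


Time quantum = 4
Execution trace:
  J1 runs 4 units, time = 4
  J2 runs 4 units, time = 8
  J3 runs 4 units, time = 12
  J4 runs 4 units, time = 16
  J5 runs 4 units, time = 20
  J1 runs 4 units, time = 24
  J2 runs 3 units, time = 27
  J3 runs 1 units, time = 28
  J4 runs 4 units, time = 32
  J1 runs 2 units, time = 34
  J4 runs 2 units, time = 36
Finish times: [34, 27, 28, 36, 20]
Average turnaround = 145/5 = 29.0

29.0


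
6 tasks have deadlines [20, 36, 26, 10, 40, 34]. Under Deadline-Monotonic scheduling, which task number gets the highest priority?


Sort tasks by relative deadline (ascending):
  Task 4: deadline = 10
  Task 1: deadline = 20
  Task 3: deadline = 26
  Task 6: deadline = 34
  Task 2: deadline = 36
  Task 5: deadline = 40
Priority order (highest first): [4, 1, 3, 6, 2, 5]
Highest priority task = 4

4


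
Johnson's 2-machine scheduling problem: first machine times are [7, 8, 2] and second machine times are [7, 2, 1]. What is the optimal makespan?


Apply Johnson's rule:
  Group 1 (a <= b): [(1, 7, 7)]
  Group 2 (a > b): [(2, 8, 2), (3, 2, 1)]
Optimal job order: [1, 2, 3]
Schedule:
  Job 1: M1 done at 7, M2 done at 14
  Job 2: M1 done at 15, M2 done at 17
  Job 3: M1 done at 17, M2 done at 18
Makespan = 18

18


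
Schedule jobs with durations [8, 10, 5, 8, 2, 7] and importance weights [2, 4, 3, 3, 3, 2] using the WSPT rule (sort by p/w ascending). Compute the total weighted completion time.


Compute p/w ratios and sort ascending (WSPT): [(2, 3), (5, 3), (10, 4), (8, 3), (7, 2), (8, 2)]
Compute weighted completion times:
  Job (p=2,w=3): C=2, w*C=3*2=6
  Job (p=5,w=3): C=7, w*C=3*7=21
  Job (p=10,w=4): C=17, w*C=4*17=68
  Job (p=8,w=3): C=25, w*C=3*25=75
  Job (p=7,w=2): C=32, w*C=2*32=64
  Job (p=8,w=2): C=40, w*C=2*40=80
Total weighted completion time = 314

314


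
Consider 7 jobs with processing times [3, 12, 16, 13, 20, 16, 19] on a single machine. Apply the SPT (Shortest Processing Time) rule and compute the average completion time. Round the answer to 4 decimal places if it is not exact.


Sort jobs by processing time (SPT order): [3, 12, 13, 16, 16, 19, 20]
Compute completion times sequentially:
  Job 1: processing = 3, completes at 3
  Job 2: processing = 12, completes at 15
  Job 3: processing = 13, completes at 28
  Job 4: processing = 16, completes at 44
  Job 5: processing = 16, completes at 60
  Job 6: processing = 19, completes at 79
  Job 7: processing = 20, completes at 99
Sum of completion times = 328
Average completion time = 328/7 = 46.8571

46.8571


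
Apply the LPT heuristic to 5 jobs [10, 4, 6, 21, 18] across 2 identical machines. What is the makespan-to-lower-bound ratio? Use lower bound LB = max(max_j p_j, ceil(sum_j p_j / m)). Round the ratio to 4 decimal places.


LPT order: [21, 18, 10, 6, 4]
Machine loads after assignment: [31, 28]
LPT makespan = 31
Lower bound = max(max_job, ceil(total/2)) = max(21, 30) = 30
Ratio = 31 / 30 = 1.0333

1.0333


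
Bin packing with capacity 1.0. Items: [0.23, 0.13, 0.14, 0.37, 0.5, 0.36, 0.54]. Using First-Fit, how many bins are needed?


Place items sequentially using First-Fit:
  Item 0.23 -> new Bin 1
  Item 0.13 -> Bin 1 (now 0.36)
  Item 0.14 -> Bin 1 (now 0.5)
  Item 0.37 -> Bin 1 (now 0.87)
  Item 0.5 -> new Bin 2
  Item 0.36 -> Bin 2 (now 0.86)
  Item 0.54 -> new Bin 3
Total bins used = 3

3


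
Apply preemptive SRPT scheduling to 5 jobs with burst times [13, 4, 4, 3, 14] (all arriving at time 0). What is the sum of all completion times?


Since all jobs arrive at t=0, SRPT equals SPT ordering.
SPT order: [3, 4, 4, 13, 14]
Completion times:
  Job 1: p=3, C=3
  Job 2: p=4, C=7
  Job 3: p=4, C=11
  Job 4: p=13, C=24
  Job 5: p=14, C=38
Total completion time = 3 + 7 + 11 + 24 + 38 = 83

83


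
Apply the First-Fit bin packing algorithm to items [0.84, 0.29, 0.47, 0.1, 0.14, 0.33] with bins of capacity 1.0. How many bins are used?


Place items sequentially using First-Fit:
  Item 0.84 -> new Bin 1
  Item 0.29 -> new Bin 2
  Item 0.47 -> Bin 2 (now 0.76)
  Item 0.1 -> Bin 1 (now 0.94)
  Item 0.14 -> Bin 2 (now 0.9)
  Item 0.33 -> new Bin 3
Total bins used = 3

3


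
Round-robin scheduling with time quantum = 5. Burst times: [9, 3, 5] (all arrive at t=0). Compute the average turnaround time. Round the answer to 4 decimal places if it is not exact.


Time quantum = 5
Execution trace:
  J1 runs 5 units, time = 5
  J2 runs 3 units, time = 8
  J3 runs 5 units, time = 13
  J1 runs 4 units, time = 17
Finish times: [17, 8, 13]
Average turnaround = 38/3 = 12.6667

12.6667


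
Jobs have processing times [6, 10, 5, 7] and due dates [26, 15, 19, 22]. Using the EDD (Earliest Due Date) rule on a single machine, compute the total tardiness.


Sort by due date (EDD order): [(10, 15), (5, 19), (7, 22), (6, 26)]
Compute completion times and tardiness:
  Job 1: p=10, d=15, C=10, tardiness=max(0,10-15)=0
  Job 2: p=5, d=19, C=15, tardiness=max(0,15-19)=0
  Job 3: p=7, d=22, C=22, tardiness=max(0,22-22)=0
  Job 4: p=6, d=26, C=28, tardiness=max(0,28-26)=2
Total tardiness = 2

2


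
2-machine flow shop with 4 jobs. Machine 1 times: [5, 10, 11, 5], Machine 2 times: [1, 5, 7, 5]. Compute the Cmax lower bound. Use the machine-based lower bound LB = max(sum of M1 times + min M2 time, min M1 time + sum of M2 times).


LB1 = sum(M1 times) + min(M2 times) = 31 + 1 = 32
LB2 = min(M1 times) + sum(M2 times) = 5 + 18 = 23
Lower bound = max(LB1, LB2) = max(32, 23) = 32

32


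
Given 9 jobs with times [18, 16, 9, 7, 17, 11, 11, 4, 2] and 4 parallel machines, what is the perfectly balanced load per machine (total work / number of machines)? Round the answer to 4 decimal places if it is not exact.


Total processing time = 18 + 16 + 9 + 7 + 17 + 11 + 11 + 4 + 2 = 95
Number of machines = 4
Ideal balanced load = 95 / 4 = 23.75

23.75


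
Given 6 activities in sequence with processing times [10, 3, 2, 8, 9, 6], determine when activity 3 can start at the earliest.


Activity 3 starts after activities 1 through 2 complete.
Predecessor durations: [10, 3]
ES = 10 + 3 = 13

13


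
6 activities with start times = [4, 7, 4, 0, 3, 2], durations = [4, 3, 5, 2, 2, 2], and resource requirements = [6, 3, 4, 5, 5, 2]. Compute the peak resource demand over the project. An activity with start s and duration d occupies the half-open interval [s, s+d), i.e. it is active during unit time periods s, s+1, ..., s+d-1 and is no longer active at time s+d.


Each activity i is active on [start_i, start_i + duration_i).
Compute total resource usage per time slot:
  t=0: active resources = [5], total = 5
  t=1: active resources = [5], total = 5
  t=2: active resources = [2], total = 2
  t=3: active resources = [5, 2], total = 7
  t=4: active resources = [6, 4, 5], total = 15
  t=5: active resources = [6, 4], total = 10
  t=6: active resources = [6, 4], total = 10
  t=7: active resources = [6, 3, 4], total = 13
  t=8: active resources = [3, 4], total = 7
  t=9: active resources = [3], total = 3
Peak resource demand = 15

15


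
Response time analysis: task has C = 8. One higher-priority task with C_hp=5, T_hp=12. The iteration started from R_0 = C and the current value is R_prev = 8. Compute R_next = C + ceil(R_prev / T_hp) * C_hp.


R_next = C + ceil(R_prev / T_hp) * C_hp
ceil(8 / 12) = ceil(0.6667) = 1
Interference = 1 * 5 = 5
R_next = 8 + 5 = 13

13


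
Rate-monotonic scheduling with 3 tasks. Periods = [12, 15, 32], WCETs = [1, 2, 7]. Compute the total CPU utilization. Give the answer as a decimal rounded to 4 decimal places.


Compute individual utilizations (exact fractions):
  Task 1: C/T = 1/12 (approx. 0.0833)
  Task 2: C/T = 2/15 (approx. 0.1333)
  Task 3: C/T = 7/32 (approx. 0.2188)
Total utilization U = 1/12 + 2/15 + 7/32 = 209/480
Rounded to 4 decimal places: U = 0.4354
RM (Liu & Layland) bound for 3 tasks = 0.779763; compare with U = 209/480 (approx. 0.435417)
U <= bound, so schedulable by RM sufficient condition.

0.4354


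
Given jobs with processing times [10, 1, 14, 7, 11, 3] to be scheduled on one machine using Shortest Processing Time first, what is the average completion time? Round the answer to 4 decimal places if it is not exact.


Sort jobs by processing time (SPT order): [1, 3, 7, 10, 11, 14]
Compute completion times sequentially:
  Job 1: processing = 1, completes at 1
  Job 2: processing = 3, completes at 4
  Job 3: processing = 7, completes at 11
  Job 4: processing = 10, completes at 21
  Job 5: processing = 11, completes at 32
  Job 6: processing = 14, completes at 46
Sum of completion times = 115
Average completion time = 115/6 = 19.1667

19.1667


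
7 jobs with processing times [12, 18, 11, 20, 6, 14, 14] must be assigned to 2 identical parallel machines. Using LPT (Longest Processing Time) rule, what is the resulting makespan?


Sort jobs in decreasing order (LPT): [20, 18, 14, 14, 12, 11, 6]
Assign each job to the least loaded machine:
  Machine 1: jobs [20, 14, 11], load = 45
  Machine 2: jobs [18, 14, 12, 6], load = 50
Makespan = max load = 50

50


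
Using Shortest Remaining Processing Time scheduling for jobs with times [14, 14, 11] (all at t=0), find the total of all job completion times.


Since all jobs arrive at t=0, SRPT equals SPT ordering.
SPT order: [11, 14, 14]
Completion times:
  Job 1: p=11, C=11
  Job 2: p=14, C=25
  Job 3: p=14, C=39
Total completion time = 11 + 25 + 39 = 75

75


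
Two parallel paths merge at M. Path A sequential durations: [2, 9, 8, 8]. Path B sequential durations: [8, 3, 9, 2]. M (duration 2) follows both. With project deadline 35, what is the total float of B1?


Forward pass: ES(B1) = sum of predecessors on chain B = 0
EF = ES + duration = 0 + 8 = 8
Backward pass: LF(M) = deadline = 35; LS(M) = 35 - 2 = 33
LF(B1) = LS(M) - sum(successors on chain B) = 33 - 14 = 19
LS = LF - duration = 19 - 8 = 11
Total float = LS - ES = 11 - 0 = 11

11


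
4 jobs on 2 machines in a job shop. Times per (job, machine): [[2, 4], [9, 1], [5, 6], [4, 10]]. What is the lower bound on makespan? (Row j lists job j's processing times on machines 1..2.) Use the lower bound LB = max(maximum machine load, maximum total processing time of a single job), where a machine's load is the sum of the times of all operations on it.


Machine loads:
  Machine 1: 2 + 9 + 5 + 4 = 20
  Machine 2: 4 + 1 + 6 + 10 = 21
Max machine load = 21
Job totals:
  Job 1: 6
  Job 2: 10
  Job 3: 11
  Job 4: 14
Max job total = 14
Lower bound = max(21, 14) = 21

21


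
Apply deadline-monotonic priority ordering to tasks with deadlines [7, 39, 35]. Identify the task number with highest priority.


Sort tasks by relative deadline (ascending):
  Task 1: deadline = 7
  Task 3: deadline = 35
  Task 2: deadline = 39
Priority order (highest first): [1, 3, 2]
Highest priority task = 1

1


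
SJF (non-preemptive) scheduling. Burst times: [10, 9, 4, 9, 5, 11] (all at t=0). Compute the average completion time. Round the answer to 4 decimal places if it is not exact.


SJF order (ascending): [4, 5, 9, 9, 10, 11]
Completion times:
  Job 1: burst=4, C=4
  Job 2: burst=5, C=9
  Job 3: burst=9, C=18
  Job 4: burst=9, C=27
  Job 5: burst=10, C=37
  Job 6: burst=11, C=48
Average completion = 143/6 = 23.8333

23.8333


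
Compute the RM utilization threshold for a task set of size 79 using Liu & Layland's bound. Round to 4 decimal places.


Compute 2^(1/79) = 1.0088126194
Subtract 1: 1.0088126194 - 1 = 0.0088126194
Multiply by n: 79 * 0.0088126194 = 0.6961969326
Round to 4 dp: 0.6962

0.6962


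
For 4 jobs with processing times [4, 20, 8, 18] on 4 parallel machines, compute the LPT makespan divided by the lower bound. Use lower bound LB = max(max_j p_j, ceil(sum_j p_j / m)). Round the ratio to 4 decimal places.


LPT order: [20, 18, 8, 4]
Machine loads after assignment: [20, 18, 8, 4]
LPT makespan = 20
Lower bound = max(max_job, ceil(total/4)) = max(20, 13) = 20
Ratio = 20 / 20 = 1.0

1.0


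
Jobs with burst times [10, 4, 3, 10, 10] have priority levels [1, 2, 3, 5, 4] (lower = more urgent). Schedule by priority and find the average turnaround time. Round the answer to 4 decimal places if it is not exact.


Sort by priority (ascending = highest first):
Order: [(1, 10), (2, 4), (3, 3), (4, 10), (5, 10)]
Completion times:
  Priority 1, burst=10, C=10
  Priority 2, burst=4, C=14
  Priority 3, burst=3, C=17
  Priority 4, burst=10, C=27
  Priority 5, burst=10, C=37
Average turnaround = 105/5 = 21.0

21.0


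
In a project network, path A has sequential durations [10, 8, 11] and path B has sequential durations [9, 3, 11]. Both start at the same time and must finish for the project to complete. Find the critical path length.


Path A total = 10 + 8 + 11 = 29
Path B total = 9 + 3 + 11 = 23
Critical path = longest path = max(29, 23) = 29

29


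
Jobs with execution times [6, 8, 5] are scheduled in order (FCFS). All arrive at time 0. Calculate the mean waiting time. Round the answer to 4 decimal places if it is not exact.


FCFS order (as given): [6, 8, 5]
Waiting times:
  Job 1: wait = 0
  Job 2: wait = 6
  Job 3: wait = 14
Sum of waiting times = 20
Average waiting time = 20/3 = 6.6667

6.6667


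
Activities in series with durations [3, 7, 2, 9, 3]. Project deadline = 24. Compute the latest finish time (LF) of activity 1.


LF(activity 1) = deadline - sum of successor durations
Successors: activities 2 through 5 with durations [7, 2, 9, 3]
Sum of successor durations = 21
LF = 24 - 21 = 3

3


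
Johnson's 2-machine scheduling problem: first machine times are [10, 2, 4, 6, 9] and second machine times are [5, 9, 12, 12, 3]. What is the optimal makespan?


Apply Johnson's rule:
  Group 1 (a <= b): [(2, 2, 9), (3, 4, 12), (4, 6, 12)]
  Group 2 (a > b): [(1, 10, 5), (5, 9, 3)]
Optimal job order: [2, 3, 4, 1, 5]
Schedule:
  Job 2: M1 done at 2, M2 done at 11
  Job 3: M1 done at 6, M2 done at 23
  Job 4: M1 done at 12, M2 done at 35
  Job 1: M1 done at 22, M2 done at 40
  Job 5: M1 done at 31, M2 done at 43
Makespan = 43

43


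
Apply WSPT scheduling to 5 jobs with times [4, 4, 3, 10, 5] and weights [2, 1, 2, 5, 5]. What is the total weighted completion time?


Compute p/w ratios and sort ascending (WSPT): [(5, 5), (3, 2), (4, 2), (10, 5), (4, 1)]
Compute weighted completion times:
  Job (p=5,w=5): C=5, w*C=5*5=25
  Job (p=3,w=2): C=8, w*C=2*8=16
  Job (p=4,w=2): C=12, w*C=2*12=24
  Job (p=10,w=5): C=22, w*C=5*22=110
  Job (p=4,w=1): C=26, w*C=1*26=26
Total weighted completion time = 201

201


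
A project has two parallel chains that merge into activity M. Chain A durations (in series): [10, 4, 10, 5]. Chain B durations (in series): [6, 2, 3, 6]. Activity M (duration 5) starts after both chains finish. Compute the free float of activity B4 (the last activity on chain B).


ES(B4) = sum of predecessors on chain B = 11
EF(B4) = ES + duration = 11 + 6 = 17
Successor of B4 is M. ES(M) = max(sum(A), sum(B)) = max(29, 17) = 29
Free float = ES(successor) - EF(current) = 29 - 17 = 12

12


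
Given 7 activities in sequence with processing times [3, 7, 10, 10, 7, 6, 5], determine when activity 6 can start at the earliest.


Activity 6 starts after activities 1 through 5 complete.
Predecessor durations: [3, 7, 10, 10, 7]
ES = 3 + 7 + 10 + 10 + 7 = 37

37


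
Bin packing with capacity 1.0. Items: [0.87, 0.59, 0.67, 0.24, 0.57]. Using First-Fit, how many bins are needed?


Place items sequentially using First-Fit:
  Item 0.87 -> new Bin 1
  Item 0.59 -> new Bin 2
  Item 0.67 -> new Bin 3
  Item 0.24 -> Bin 2 (now 0.83)
  Item 0.57 -> new Bin 4
Total bins used = 4

4


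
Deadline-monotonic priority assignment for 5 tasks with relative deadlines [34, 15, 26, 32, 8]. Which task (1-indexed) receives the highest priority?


Sort tasks by relative deadline (ascending):
  Task 5: deadline = 8
  Task 2: deadline = 15
  Task 3: deadline = 26
  Task 4: deadline = 32
  Task 1: deadline = 34
Priority order (highest first): [5, 2, 3, 4, 1]
Highest priority task = 5

5


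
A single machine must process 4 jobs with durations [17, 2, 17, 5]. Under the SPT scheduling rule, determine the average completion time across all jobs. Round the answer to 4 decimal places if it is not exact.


Sort jobs by processing time (SPT order): [2, 5, 17, 17]
Compute completion times sequentially:
  Job 1: processing = 2, completes at 2
  Job 2: processing = 5, completes at 7
  Job 3: processing = 17, completes at 24
  Job 4: processing = 17, completes at 41
Sum of completion times = 74
Average completion time = 74/4 = 18.5

18.5


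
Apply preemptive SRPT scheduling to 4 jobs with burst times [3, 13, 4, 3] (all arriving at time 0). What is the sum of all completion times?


Since all jobs arrive at t=0, SRPT equals SPT ordering.
SPT order: [3, 3, 4, 13]
Completion times:
  Job 1: p=3, C=3
  Job 2: p=3, C=6
  Job 3: p=4, C=10
  Job 4: p=13, C=23
Total completion time = 3 + 6 + 10 + 23 = 42

42


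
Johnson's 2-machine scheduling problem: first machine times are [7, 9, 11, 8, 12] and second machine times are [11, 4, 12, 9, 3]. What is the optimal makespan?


Apply Johnson's rule:
  Group 1 (a <= b): [(1, 7, 11), (4, 8, 9), (3, 11, 12)]
  Group 2 (a > b): [(2, 9, 4), (5, 12, 3)]
Optimal job order: [1, 4, 3, 2, 5]
Schedule:
  Job 1: M1 done at 7, M2 done at 18
  Job 4: M1 done at 15, M2 done at 27
  Job 3: M1 done at 26, M2 done at 39
  Job 2: M1 done at 35, M2 done at 43
  Job 5: M1 done at 47, M2 done at 50
Makespan = 50

50


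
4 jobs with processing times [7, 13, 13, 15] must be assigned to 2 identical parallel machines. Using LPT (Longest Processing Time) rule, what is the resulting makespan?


Sort jobs in decreasing order (LPT): [15, 13, 13, 7]
Assign each job to the least loaded machine:
  Machine 1: jobs [15, 7], load = 22
  Machine 2: jobs [13, 13], load = 26
Makespan = max load = 26

26


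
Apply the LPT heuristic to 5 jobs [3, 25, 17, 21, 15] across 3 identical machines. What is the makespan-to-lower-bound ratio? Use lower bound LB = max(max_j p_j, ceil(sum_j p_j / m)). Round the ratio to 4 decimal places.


LPT order: [25, 21, 17, 15, 3]
Machine loads after assignment: [25, 24, 32]
LPT makespan = 32
Lower bound = max(max_job, ceil(total/3)) = max(25, 27) = 27
Ratio = 32 / 27 = 1.1852

1.1852


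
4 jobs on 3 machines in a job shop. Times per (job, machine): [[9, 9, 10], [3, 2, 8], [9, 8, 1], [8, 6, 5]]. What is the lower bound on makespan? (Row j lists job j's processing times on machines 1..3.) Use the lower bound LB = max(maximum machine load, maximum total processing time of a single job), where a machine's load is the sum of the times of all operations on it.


Machine loads:
  Machine 1: 9 + 3 + 9 + 8 = 29
  Machine 2: 9 + 2 + 8 + 6 = 25
  Machine 3: 10 + 8 + 1 + 5 = 24
Max machine load = 29
Job totals:
  Job 1: 28
  Job 2: 13
  Job 3: 18
  Job 4: 19
Max job total = 28
Lower bound = max(29, 28) = 29

29


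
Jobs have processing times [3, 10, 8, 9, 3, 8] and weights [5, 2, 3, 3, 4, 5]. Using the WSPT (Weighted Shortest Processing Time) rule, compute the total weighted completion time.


Compute p/w ratios and sort ascending (WSPT): [(3, 5), (3, 4), (8, 5), (8, 3), (9, 3), (10, 2)]
Compute weighted completion times:
  Job (p=3,w=5): C=3, w*C=5*3=15
  Job (p=3,w=4): C=6, w*C=4*6=24
  Job (p=8,w=5): C=14, w*C=5*14=70
  Job (p=8,w=3): C=22, w*C=3*22=66
  Job (p=9,w=3): C=31, w*C=3*31=93
  Job (p=10,w=2): C=41, w*C=2*41=82
Total weighted completion time = 350

350


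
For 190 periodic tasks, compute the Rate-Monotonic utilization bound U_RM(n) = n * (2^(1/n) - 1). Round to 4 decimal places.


Compute 2^(1/190) = 1.0036548056
Subtract 1: 1.0036548056 - 1 = 0.0036548056
Multiply by n: 190 * 0.0036548056 = 0.6944130640
Round to 4 dp: 0.6944

0.6944


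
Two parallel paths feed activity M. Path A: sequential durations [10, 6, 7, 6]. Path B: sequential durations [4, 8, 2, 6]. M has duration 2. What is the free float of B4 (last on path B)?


ES(B4) = sum of predecessors on chain B = 14
EF(B4) = ES + duration = 14 + 6 = 20
Successor of B4 is M. ES(M) = max(sum(A), sum(B)) = max(29, 20) = 29
Free float = ES(successor) - EF(current) = 29 - 20 = 9

9


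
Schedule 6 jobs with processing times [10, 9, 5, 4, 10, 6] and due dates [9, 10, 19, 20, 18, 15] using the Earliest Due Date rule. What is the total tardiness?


Sort by due date (EDD order): [(10, 9), (9, 10), (6, 15), (10, 18), (5, 19), (4, 20)]
Compute completion times and tardiness:
  Job 1: p=10, d=9, C=10, tardiness=max(0,10-9)=1
  Job 2: p=9, d=10, C=19, tardiness=max(0,19-10)=9
  Job 3: p=6, d=15, C=25, tardiness=max(0,25-15)=10
  Job 4: p=10, d=18, C=35, tardiness=max(0,35-18)=17
  Job 5: p=5, d=19, C=40, tardiness=max(0,40-19)=21
  Job 6: p=4, d=20, C=44, tardiness=max(0,44-20)=24
Total tardiness = 82

82


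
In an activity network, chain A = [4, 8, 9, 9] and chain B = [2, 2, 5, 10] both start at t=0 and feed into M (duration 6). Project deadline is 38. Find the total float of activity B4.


Forward pass: ES(B4) = sum of predecessors on chain B = 9
EF = ES + duration = 9 + 10 = 19
Backward pass: LF(M) = deadline = 38; LS(M) = 38 - 6 = 32
LF(B4) = LS(M) - sum(successors on chain B) = 32 - 0 = 32
LS = LF - duration = 32 - 10 = 22
Total float = LS - ES = 22 - 9 = 13

13


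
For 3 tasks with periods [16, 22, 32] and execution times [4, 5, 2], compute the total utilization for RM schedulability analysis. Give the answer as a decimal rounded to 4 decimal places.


Compute individual utilizations (exact fractions):
  Task 1: C/T = 4/16 = 1/4 (approx. 0.25)
  Task 2: C/T = 5/22 (approx. 0.2273)
  Task 3: C/T = 2/32 = 1/16 (approx. 0.0625)
Total utilization U = 1/4 + 5/22 + 1/16 = 95/176
Rounded to 4 decimal places: U = 0.5398
RM (Liu & Layland) bound for 3 tasks = 0.779763; compare with U = 95/176 (approx. 0.539773)
U <= bound, so schedulable by RM sufficient condition.

0.5398


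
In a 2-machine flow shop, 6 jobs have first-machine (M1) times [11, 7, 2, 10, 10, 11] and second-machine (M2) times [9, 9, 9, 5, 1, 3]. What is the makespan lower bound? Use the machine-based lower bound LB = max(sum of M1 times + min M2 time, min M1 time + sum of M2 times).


LB1 = sum(M1 times) + min(M2 times) = 51 + 1 = 52
LB2 = min(M1 times) + sum(M2 times) = 2 + 36 = 38
Lower bound = max(LB1, LB2) = max(52, 38) = 52

52


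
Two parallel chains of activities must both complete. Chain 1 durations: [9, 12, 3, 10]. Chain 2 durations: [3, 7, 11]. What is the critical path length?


Path A total = 9 + 12 + 3 + 10 = 34
Path B total = 3 + 7 + 11 = 21
Critical path = longest path = max(34, 21) = 34

34


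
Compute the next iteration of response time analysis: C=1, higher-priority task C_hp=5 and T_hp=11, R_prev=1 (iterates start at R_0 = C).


R_next = C + ceil(R_prev / T_hp) * C_hp
ceil(1 / 11) = ceil(0.0909) = 1
Interference = 1 * 5 = 5
R_next = 1 + 5 = 6

6


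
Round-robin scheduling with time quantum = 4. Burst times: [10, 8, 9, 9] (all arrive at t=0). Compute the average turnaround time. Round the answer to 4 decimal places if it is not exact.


Time quantum = 4
Execution trace:
  J1 runs 4 units, time = 4
  J2 runs 4 units, time = 8
  J3 runs 4 units, time = 12
  J4 runs 4 units, time = 16
  J1 runs 4 units, time = 20
  J2 runs 4 units, time = 24
  J3 runs 4 units, time = 28
  J4 runs 4 units, time = 32
  J1 runs 2 units, time = 34
  J3 runs 1 units, time = 35
  J4 runs 1 units, time = 36
Finish times: [34, 24, 35, 36]
Average turnaround = 129/4 = 32.25

32.25


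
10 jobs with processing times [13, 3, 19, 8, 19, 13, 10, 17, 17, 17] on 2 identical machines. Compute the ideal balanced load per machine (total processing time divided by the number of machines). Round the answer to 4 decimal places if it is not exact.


Total processing time = 13 + 3 + 19 + 8 + 19 + 13 + 10 + 17 + 17 + 17 = 136
Number of machines = 2
Ideal balanced load = 136 / 2 = 68.0

68.0


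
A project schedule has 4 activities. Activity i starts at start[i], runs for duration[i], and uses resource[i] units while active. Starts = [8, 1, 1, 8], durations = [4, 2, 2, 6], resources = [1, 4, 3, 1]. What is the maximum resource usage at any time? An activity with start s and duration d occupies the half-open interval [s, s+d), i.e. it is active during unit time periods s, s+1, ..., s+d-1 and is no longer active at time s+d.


Each activity i is active on [start_i, start_i + duration_i).
Compute total resource usage per time slot:
  t=0: active resources = [], total = 0
  t=1: active resources = [4, 3], total = 7
  t=2: active resources = [4, 3], total = 7
  t=3: active resources = [], total = 0
  t=4: active resources = [], total = 0
  t=5: active resources = [], total = 0
  t=6: active resources = [], total = 0
  t=7: active resources = [], total = 0
  t=8: active resources = [1, 1], total = 2
  t=9: active resources = [1, 1], total = 2
  t=10: active resources = [1, 1], total = 2
  t=11: active resources = [1, 1], total = 2
  t=12: active resources = [1], total = 1
  t=13: active resources = [1], total = 1
Peak resource demand = 7

7


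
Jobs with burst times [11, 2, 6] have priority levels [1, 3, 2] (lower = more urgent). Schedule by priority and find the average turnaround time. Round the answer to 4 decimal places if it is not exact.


Sort by priority (ascending = highest first):
Order: [(1, 11), (2, 6), (3, 2)]
Completion times:
  Priority 1, burst=11, C=11
  Priority 2, burst=6, C=17
  Priority 3, burst=2, C=19
Average turnaround = 47/3 = 15.6667

15.6667


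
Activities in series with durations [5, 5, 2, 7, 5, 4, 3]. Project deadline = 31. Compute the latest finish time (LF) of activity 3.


LF(activity 3) = deadline - sum of successor durations
Successors: activities 4 through 7 with durations [7, 5, 4, 3]
Sum of successor durations = 19
LF = 31 - 19 = 12

12


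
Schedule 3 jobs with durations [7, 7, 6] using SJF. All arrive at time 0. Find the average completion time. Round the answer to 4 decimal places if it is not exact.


SJF order (ascending): [6, 7, 7]
Completion times:
  Job 1: burst=6, C=6
  Job 2: burst=7, C=13
  Job 3: burst=7, C=20
Average completion = 39/3 = 13.0

13.0


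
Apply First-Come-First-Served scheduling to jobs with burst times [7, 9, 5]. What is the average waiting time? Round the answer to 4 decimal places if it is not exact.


FCFS order (as given): [7, 9, 5]
Waiting times:
  Job 1: wait = 0
  Job 2: wait = 7
  Job 3: wait = 16
Sum of waiting times = 23
Average waiting time = 23/3 = 7.6667

7.6667


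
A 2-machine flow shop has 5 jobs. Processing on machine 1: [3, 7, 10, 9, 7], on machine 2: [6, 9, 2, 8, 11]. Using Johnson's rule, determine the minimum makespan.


Apply Johnson's rule:
  Group 1 (a <= b): [(1, 3, 6), (2, 7, 9), (5, 7, 11)]
  Group 2 (a > b): [(4, 9, 8), (3, 10, 2)]
Optimal job order: [1, 2, 5, 4, 3]
Schedule:
  Job 1: M1 done at 3, M2 done at 9
  Job 2: M1 done at 10, M2 done at 19
  Job 5: M1 done at 17, M2 done at 30
  Job 4: M1 done at 26, M2 done at 38
  Job 3: M1 done at 36, M2 done at 40
Makespan = 40

40


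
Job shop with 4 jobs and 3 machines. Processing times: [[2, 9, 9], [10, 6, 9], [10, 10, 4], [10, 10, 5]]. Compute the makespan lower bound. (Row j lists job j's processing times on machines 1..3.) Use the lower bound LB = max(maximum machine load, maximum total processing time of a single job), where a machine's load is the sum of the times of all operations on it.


Machine loads:
  Machine 1: 2 + 10 + 10 + 10 = 32
  Machine 2: 9 + 6 + 10 + 10 = 35
  Machine 3: 9 + 9 + 4 + 5 = 27
Max machine load = 35
Job totals:
  Job 1: 20
  Job 2: 25
  Job 3: 24
  Job 4: 25
Max job total = 25
Lower bound = max(35, 25) = 35

35


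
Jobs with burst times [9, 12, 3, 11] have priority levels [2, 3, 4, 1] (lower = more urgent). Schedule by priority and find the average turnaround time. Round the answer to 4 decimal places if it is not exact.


Sort by priority (ascending = highest first):
Order: [(1, 11), (2, 9), (3, 12), (4, 3)]
Completion times:
  Priority 1, burst=11, C=11
  Priority 2, burst=9, C=20
  Priority 3, burst=12, C=32
  Priority 4, burst=3, C=35
Average turnaround = 98/4 = 24.5

24.5


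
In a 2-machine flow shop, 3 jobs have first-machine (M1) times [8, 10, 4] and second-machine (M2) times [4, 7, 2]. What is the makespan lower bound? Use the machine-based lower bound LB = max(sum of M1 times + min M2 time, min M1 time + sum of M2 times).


LB1 = sum(M1 times) + min(M2 times) = 22 + 2 = 24
LB2 = min(M1 times) + sum(M2 times) = 4 + 13 = 17
Lower bound = max(LB1, LB2) = max(24, 17) = 24

24


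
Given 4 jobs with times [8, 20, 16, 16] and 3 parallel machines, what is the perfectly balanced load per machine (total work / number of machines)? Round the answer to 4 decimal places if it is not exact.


Total processing time = 8 + 20 + 16 + 16 = 60
Number of machines = 3
Ideal balanced load = 60 / 3 = 20.0

20.0


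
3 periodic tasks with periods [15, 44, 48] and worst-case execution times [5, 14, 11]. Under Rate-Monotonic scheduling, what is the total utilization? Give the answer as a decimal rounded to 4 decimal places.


Compute individual utilizations (exact fractions):
  Task 1: C/T = 5/15 = 1/3 (approx. 0.3333)
  Task 2: C/T = 14/44 = 7/22 (approx. 0.3182)
  Task 3: C/T = 11/48 (approx. 0.2292)
Total utilization U = 1/3 + 7/22 + 11/48 = 155/176
Rounded to 4 decimal places: U = 0.8807
RM (Liu & Layland) bound for 3 tasks = 0.779763; compare with U = 155/176 (approx. 0.880682)
bound < U <= 1, so the RM sufficient condition is not met (inconclusive; an exact test such as response-time analysis is needed).

0.8807


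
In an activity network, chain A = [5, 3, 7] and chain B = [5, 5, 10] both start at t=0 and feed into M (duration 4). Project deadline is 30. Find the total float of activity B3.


Forward pass: ES(B3) = sum of predecessors on chain B = 10
EF = ES + duration = 10 + 10 = 20
Backward pass: LF(M) = deadline = 30; LS(M) = 30 - 4 = 26
LF(B3) = LS(M) - sum(successors on chain B) = 26 - 0 = 26
LS = LF - duration = 26 - 10 = 16
Total float = LS - ES = 16 - 10 = 6

6


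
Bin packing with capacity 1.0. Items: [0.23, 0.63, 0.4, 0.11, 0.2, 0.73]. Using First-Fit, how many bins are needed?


Place items sequentially using First-Fit:
  Item 0.23 -> new Bin 1
  Item 0.63 -> Bin 1 (now 0.86)
  Item 0.4 -> new Bin 2
  Item 0.11 -> Bin 1 (now 0.97)
  Item 0.2 -> Bin 2 (now 0.6)
  Item 0.73 -> new Bin 3
Total bins used = 3

3


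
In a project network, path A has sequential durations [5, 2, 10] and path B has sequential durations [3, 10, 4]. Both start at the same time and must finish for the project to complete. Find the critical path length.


Path A total = 5 + 2 + 10 = 17
Path B total = 3 + 10 + 4 = 17
Critical path = longest path = max(17, 17) = 17

17


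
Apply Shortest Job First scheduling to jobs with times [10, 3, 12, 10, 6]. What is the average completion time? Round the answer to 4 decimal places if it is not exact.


SJF order (ascending): [3, 6, 10, 10, 12]
Completion times:
  Job 1: burst=3, C=3
  Job 2: burst=6, C=9
  Job 3: burst=10, C=19
  Job 4: burst=10, C=29
  Job 5: burst=12, C=41
Average completion = 101/5 = 20.2

20.2


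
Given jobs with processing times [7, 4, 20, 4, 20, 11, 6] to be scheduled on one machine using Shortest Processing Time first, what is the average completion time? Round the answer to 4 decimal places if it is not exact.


Sort jobs by processing time (SPT order): [4, 4, 6, 7, 11, 20, 20]
Compute completion times sequentially:
  Job 1: processing = 4, completes at 4
  Job 2: processing = 4, completes at 8
  Job 3: processing = 6, completes at 14
  Job 4: processing = 7, completes at 21
  Job 5: processing = 11, completes at 32
  Job 6: processing = 20, completes at 52
  Job 7: processing = 20, completes at 72
Sum of completion times = 203
Average completion time = 203/7 = 29.0

29.0


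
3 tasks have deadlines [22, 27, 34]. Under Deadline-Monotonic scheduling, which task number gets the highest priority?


Sort tasks by relative deadline (ascending):
  Task 1: deadline = 22
  Task 2: deadline = 27
  Task 3: deadline = 34
Priority order (highest first): [1, 2, 3]
Highest priority task = 1

1


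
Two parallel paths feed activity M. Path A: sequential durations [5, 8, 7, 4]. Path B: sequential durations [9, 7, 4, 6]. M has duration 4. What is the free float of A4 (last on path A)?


ES(A4) = sum of predecessors on chain A = 20
EF(A4) = ES + duration = 20 + 4 = 24
Successor of A4 is M. ES(M) = max(sum(A), sum(B)) = max(24, 26) = 26
Free float = ES(successor) - EF(current) = 26 - 24 = 2

2


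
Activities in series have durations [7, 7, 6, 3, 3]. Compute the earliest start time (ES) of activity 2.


Activity 2 starts after activities 1 through 1 complete.
Predecessor durations: [7]
ES = 7 = 7

7


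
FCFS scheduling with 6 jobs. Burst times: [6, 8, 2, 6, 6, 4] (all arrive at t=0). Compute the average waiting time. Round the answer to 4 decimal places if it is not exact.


FCFS order (as given): [6, 8, 2, 6, 6, 4]
Waiting times:
  Job 1: wait = 0
  Job 2: wait = 6
  Job 3: wait = 14
  Job 4: wait = 16
  Job 5: wait = 22
  Job 6: wait = 28
Sum of waiting times = 86
Average waiting time = 86/6 = 14.3333

14.3333


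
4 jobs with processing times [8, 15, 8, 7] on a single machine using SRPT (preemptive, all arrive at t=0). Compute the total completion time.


Since all jobs arrive at t=0, SRPT equals SPT ordering.
SPT order: [7, 8, 8, 15]
Completion times:
  Job 1: p=7, C=7
  Job 2: p=8, C=15
  Job 3: p=8, C=23
  Job 4: p=15, C=38
Total completion time = 7 + 15 + 23 + 38 = 83

83


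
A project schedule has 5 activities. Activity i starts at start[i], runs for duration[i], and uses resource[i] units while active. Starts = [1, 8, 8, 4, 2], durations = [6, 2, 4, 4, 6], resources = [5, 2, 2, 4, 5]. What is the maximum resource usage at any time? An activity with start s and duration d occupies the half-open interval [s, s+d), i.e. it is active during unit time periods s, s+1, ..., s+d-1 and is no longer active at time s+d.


Each activity i is active on [start_i, start_i + duration_i).
Compute total resource usage per time slot:
  t=0: active resources = [], total = 0
  t=1: active resources = [5], total = 5
  t=2: active resources = [5, 5], total = 10
  t=3: active resources = [5, 5], total = 10
  t=4: active resources = [5, 4, 5], total = 14
  t=5: active resources = [5, 4, 5], total = 14
  t=6: active resources = [5, 4, 5], total = 14
  t=7: active resources = [4, 5], total = 9
  t=8: active resources = [2, 2], total = 4
  t=9: active resources = [2, 2], total = 4
  t=10: active resources = [2], total = 2
  t=11: active resources = [2], total = 2
Peak resource demand = 14

14


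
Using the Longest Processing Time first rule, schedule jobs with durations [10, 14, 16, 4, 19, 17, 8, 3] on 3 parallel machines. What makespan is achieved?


Sort jobs in decreasing order (LPT): [19, 17, 16, 14, 10, 8, 4, 3]
Assign each job to the least loaded machine:
  Machine 1: jobs [19, 8, 4], load = 31
  Machine 2: jobs [17, 10, 3], load = 30
  Machine 3: jobs [16, 14], load = 30
Makespan = max load = 31

31


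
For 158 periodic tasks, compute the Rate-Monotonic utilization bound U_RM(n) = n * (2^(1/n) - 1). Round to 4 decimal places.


Compute 2^(1/158) = 1.0043966445
Subtract 1: 1.0043966445 - 1 = 0.0043966445
Multiply by n: 158 * 0.0043966445 = 0.6946698310
Round to 4 dp: 0.6947

0.6947


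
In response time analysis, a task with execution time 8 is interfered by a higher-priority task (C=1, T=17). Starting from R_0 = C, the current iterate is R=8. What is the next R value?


R_next = C + ceil(R_prev / T_hp) * C_hp
ceil(8 / 17) = ceil(0.4706) = 1
Interference = 1 * 1 = 1
R_next = 8 + 1 = 9

9


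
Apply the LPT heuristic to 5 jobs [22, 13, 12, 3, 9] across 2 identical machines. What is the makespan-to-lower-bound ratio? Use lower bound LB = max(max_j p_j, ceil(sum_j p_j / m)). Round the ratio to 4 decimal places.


LPT order: [22, 13, 12, 9, 3]
Machine loads after assignment: [31, 28]
LPT makespan = 31
Lower bound = max(max_job, ceil(total/2)) = max(22, 30) = 30
Ratio = 31 / 30 = 1.0333

1.0333


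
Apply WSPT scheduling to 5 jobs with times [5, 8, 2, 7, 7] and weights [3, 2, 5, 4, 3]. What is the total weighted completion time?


Compute p/w ratios and sort ascending (WSPT): [(2, 5), (5, 3), (7, 4), (7, 3), (8, 2)]
Compute weighted completion times:
  Job (p=2,w=5): C=2, w*C=5*2=10
  Job (p=5,w=3): C=7, w*C=3*7=21
  Job (p=7,w=4): C=14, w*C=4*14=56
  Job (p=7,w=3): C=21, w*C=3*21=63
  Job (p=8,w=2): C=29, w*C=2*29=58
Total weighted completion time = 208

208


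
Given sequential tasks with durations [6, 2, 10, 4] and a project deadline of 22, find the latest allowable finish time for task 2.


LF(activity 2) = deadline - sum of successor durations
Successors: activities 3 through 4 with durations [10, 4]
Sum of successor durations = 14
LF = 22 - 14 = 8

8


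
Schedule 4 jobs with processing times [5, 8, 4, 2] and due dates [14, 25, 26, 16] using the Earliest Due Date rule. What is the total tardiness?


Sort by due date (EDD order): [(5, 14), (2, 16), (8, 25), (4, 26)]
Compute completion times and tardiness:
  Job 1: p=5, d=14, C=5, tardiness=max(0,5-14)=0
  Job 2: p=2, d=16, C=7, tardiness=max(0,7-16)=0
  Job 3: p=8, d=25, C=15, tardiness=max(0,15-25)=0
  Job 4: p=4, d=26, C=19, tardiness=max(0,19-26)=0
Total tardiness = 0

0


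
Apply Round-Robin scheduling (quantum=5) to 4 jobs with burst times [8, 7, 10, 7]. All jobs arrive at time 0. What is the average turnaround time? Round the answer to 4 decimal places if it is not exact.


Time quantum = 5
Execution trace:
  J1 runs 5 units, time = 5
  J2 runs 5 units, time = 10
  J3 runs 5 units, time = 15
  J4 runs 5 units, time = 20
  J1 runs 3 units, time = 23
  J2 runs 2 units, time = 25
  J3 runs 5 units, time = 30
  J4 runs 2 units, time = 32
Finish times: [23, 25, 30, 32]
Average turnaround = 110/4 = 27.5

27.5


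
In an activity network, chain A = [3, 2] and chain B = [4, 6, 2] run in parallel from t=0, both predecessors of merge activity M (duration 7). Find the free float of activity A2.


ES(A2) = sum of predecessors on chain A = 3
EF(A2) = ES + duration = 3 + 2 = 5
Successor of A2 is M. ES(M) = max(sum(A), sum(B)) = max(5, 12) = 12
Free float = ES(successor) - EF(current) = 12 - 5 = 7

7
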